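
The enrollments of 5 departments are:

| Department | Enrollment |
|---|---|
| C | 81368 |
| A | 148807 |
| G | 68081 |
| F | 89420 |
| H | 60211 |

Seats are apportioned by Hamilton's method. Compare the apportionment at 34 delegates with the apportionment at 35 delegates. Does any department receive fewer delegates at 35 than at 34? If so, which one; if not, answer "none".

none

At 34 seats: C 6, A 11, G 5, F 7, H 5.
At 35 seats: C 6, A 12, G 5, F 7, H 5.
No department's allocation decreased.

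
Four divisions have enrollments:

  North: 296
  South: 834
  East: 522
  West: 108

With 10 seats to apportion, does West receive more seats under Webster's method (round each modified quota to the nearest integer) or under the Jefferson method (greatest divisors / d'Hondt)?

Webster

Webster: North 2, South 4, East 3, West 1.
Jefferson: North 2, South 5, East 3, West 0.
West gets 1 under Webster and 0 under Jefferson.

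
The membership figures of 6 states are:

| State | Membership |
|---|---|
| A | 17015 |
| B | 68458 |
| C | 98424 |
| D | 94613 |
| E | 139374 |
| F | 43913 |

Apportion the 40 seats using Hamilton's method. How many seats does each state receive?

A 1; B 6; C 9; D 8; E 12; F 4

Standard divisor: 461797 ÷ 40 ≈ 11544.925.
Standard quotas: A 1.4738, B 5.9297, C 8.5253, D 8.1952, E 12.0723, F 3.8037.
Lower quotas: A 1, B 5, C 8, D 8, E 12, F 3 (sum 37, leaving 3 seats).
Remainders in descending order: B 0.9297, F 0.8037, C 0.5253, A 0.4738, D 0.1952, E 0.0723.
The surplus seats go to B, F, C.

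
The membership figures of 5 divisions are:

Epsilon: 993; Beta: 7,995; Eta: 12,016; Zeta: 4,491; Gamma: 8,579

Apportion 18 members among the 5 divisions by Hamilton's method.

Standard divisor: 34074 ÷ 18 = 1893.
Standard quotas: Epsilon 0.5246, Beta 4.2235, Eta 6.3476, Zeta 2.3724, Gamma 4.5320.
Lower quotas: Epsilon 0, Beta 4, Eta 6, Zeta 2, Gamma 4 (sum 16, leaving 2 seats).
Remainders in descending order: Gamma 0.5320, Epsilon 0.5246, Zeta 0.3724, Eta 0.3476, Beta 0.2235.
Largest remainders: Gamma, Epsilon receive the extra seats.

Epsilon: 1, Beta: 4, Eta: 6, Zeta: 2, Gamma: 5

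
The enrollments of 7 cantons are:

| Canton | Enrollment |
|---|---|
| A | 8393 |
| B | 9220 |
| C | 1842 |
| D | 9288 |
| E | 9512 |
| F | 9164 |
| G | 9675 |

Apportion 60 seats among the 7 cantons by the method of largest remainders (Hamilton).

The standard divisor is 57094/60 ≈ 951.567.
Standard quotas: A 8.8202, B 9.6893, C 1.9358, D 9.7607, E 9.9961, F 9.6304, G 10.1674.
Lower quotas: A 8, B 9, C 1, D 9, E 9, F 9, G 10 (sum 55, leaving 5 seats).
Remainders in descending order: E 0.9961, C 0.9358, A 0.8202, D 0.7607, B 0.6893, F 0.6304, G 0.1674.
The surplus seats go to E, C, A, D, B.

A=9; B=10; C=2; D=10; E=10; F=9; G=10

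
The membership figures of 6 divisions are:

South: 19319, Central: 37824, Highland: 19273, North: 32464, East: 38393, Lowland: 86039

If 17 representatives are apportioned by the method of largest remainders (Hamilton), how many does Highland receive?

Standard divisor: 233312 ÷ 17 ≈ 13724.235.
Standard quotas: South 1.4077, Central 2.7560, Highland 1.4043, North 2.3655, East 2.7975, Lowland 6.2691.
Lower quotas: South 1, Central 2, Highland 1, North 2, East 2, Lowland 6 (sum 14, leaving 3 seats).
Remainders in descending order: East 0.7975, Central 0.7560, South 0.4077, Highland 0.4043, North 0.3655, Lowland 0.2691.
Largest remainders: East, Central, South receive the extra seats.
Highland receives 1.

1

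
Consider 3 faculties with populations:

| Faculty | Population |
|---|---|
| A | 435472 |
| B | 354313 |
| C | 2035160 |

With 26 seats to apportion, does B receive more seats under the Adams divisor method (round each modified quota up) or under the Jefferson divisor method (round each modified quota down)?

Adams

Adams: A 4, B 4, C 18.
Jefferson: A 4, B 3, C 19.
B gets 4 under Adams and 3 under Jefferson.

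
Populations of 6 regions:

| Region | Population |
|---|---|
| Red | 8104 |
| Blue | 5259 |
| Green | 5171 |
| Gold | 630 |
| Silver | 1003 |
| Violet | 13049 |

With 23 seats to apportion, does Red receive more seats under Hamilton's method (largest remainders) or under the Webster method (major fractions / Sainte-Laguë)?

Hamilton: Red 6, Blue 4, Green 3, Gold 0, Silver 1, Violet 9.
Webster: Red 5, Blue 4, Green 4, Gold 0, Silver 1, Violet 9.
Red gets 6 under Hamilton and 5 under Webster.

Hamilton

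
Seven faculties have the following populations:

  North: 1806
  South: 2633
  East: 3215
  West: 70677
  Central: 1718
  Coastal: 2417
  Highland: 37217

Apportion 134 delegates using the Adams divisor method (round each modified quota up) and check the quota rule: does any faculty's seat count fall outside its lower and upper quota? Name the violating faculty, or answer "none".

West

Standard quotas: North 2.022, South 2.948, East 3.600, West 79.132, Central 1.924, Coastal 2.706, Highland 41.669.
Adams allocation: North 2, South 3, East 4, West 78, Central 2, Coastal 3, Highland 42.
West has quota 79.132 (lower 79, upper 80) but receives 78 — outside the quota interval.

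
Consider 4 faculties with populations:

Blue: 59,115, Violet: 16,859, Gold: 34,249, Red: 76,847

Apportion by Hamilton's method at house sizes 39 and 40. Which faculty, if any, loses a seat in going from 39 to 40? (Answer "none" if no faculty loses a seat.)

none

At 39 seats: Blue 12, Violet 4, Gold 7, Red 16.
At 40 seats: Blue 13, Violet 4, Gold 7, Red 16.
No faculty's allocation decreased.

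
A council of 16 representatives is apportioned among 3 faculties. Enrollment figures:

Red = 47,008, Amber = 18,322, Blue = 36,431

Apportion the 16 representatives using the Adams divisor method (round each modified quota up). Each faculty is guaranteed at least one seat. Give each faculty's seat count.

Red: 7; Amber: 3; Blue: 6

Standard divisor 101761/16 ≈ 6360.062; standard quotas: Red 7.391, Amber 2.881, Blue 5.728.
Rounding up gives 8, 3, 6 = 17 seats, so the divisor must be adjusted.
With modified divisor 7000: modified quotas Red 6.715, Amber 2.617, Blue 5.204.
Rounding up: Red 7, Amber 3, Blue 6 (total 16).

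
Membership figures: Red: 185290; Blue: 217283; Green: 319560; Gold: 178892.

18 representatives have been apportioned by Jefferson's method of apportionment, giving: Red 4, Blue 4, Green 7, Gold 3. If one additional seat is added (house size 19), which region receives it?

Priority for the next seat is population ÷ (current seats + 1).
Priorities: Red 37058.000, Blue 43456.600, Green 39945.000, Gold 44723.000.
Highest priority: Gold.

Gold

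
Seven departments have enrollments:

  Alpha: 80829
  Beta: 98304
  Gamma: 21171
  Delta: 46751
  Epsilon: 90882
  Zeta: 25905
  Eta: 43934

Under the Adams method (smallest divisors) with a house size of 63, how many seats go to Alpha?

12

Standard divisor 407776/63 ≈ 6472.635; standard quotas: Alpha 12.488, Beta 15.188, Gamma 3.271, Delta 7.223, Epsilon 14.041, Zeta 4.002, Eta 6.788.
Rounding up gives 13, 16, 4, 8, 15, 5, 7 = 68 seats, so the divisor must be adjusted.
With modified divisor 6900: modified quotas Alpha 11.714, Beta 14.247, Gamma 3.068, Delta 6.776, Epsilon 13.171, Zeta 3.754, Eta 6.367.
Rounding up: Alpha 12, Beta 15, Gamma 4, Delta 7, Epsilon 14, Zeta 4, Eta 7 (total 63).
Alpha receives 12.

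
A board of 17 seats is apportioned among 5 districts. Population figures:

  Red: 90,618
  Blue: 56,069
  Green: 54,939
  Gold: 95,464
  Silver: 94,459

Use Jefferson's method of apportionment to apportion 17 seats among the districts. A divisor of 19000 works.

Red: 4; Blue: 2; Green: 2; Gold: 5; Silver: 4

With modified divisor 19000: modified quotas Red 4.769, Blue 2.951, Green 2.892, Gold 5.024, Silver 4.972.
Rounding down: Red 4, Blue 2, Green 2, Gold 5, Silver 4 (total 17).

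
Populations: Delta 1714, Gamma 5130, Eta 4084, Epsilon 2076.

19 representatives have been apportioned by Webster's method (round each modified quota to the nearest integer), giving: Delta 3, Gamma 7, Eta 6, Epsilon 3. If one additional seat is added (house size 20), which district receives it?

Priority for the next seat is population ÷ (current seats + 0.5).
Priorities: Delta 489.714, Gamma 684.000, Eta 628.308, Epsilon 593.143.
Highest priority: Gamma.

Gamma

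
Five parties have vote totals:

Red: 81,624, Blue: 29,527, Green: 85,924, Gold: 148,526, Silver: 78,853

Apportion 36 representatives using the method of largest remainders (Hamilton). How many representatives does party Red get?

7

Standard divisor: 424454 ÷ 36 ≈ 11790.389.
Standard quotas: Red 6.9229, Blue 2.5043, Green 7.2876, Gold 12.5972, Silver 6.6879.
Lower quotas: Red 6, Blue 2, Green 7, Gold 12, Silver 6 (sum 33, leaving 3 seats).
Remainders in descending order: Red 0.9229, Silver 0.6879, Gold 0.5972, Blue 0.5043, Green 0.2876.
The surplus seats go to Red, Silver, Gold.
Red receives 7.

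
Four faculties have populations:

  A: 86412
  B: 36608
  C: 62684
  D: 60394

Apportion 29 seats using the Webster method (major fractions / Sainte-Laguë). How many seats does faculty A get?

10

Standard divisor 246098/29 ≈ 8486.138; standard quotas: A 10.183, B 4.314, C 7.387, D 7.117.
Rounding to the nearest integer gives 10, 4, 7, 7 = 28 seats, so the divisor must be adjusted.
With modified divisor 8300: modified quotas A 10.411, B 4.411, C 7.552, D 7.276.
Rounding to the nearest integer: A 10, B 4, C 8, D 7 (total 29).
A receives 10.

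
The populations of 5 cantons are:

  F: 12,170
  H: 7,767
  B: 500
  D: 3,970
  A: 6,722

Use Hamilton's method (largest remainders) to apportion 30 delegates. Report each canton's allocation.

Standard divisor: 31129 ÷ 30 ≈ 1037.633.
Standard quotas: F 11.7286, H 7.4853, B 0.4819, D 3.8260, A 6.4782.
Lower quotas: F 11, H 7, B 0, D 3, A 6 (sum 27, leaving 3 seats).
Remainders in descending order: D 0.8260, F 0.7286, H 0.4853, B 0.4819, A 0.4782.
The surplus seats go to D, F, H.

F: 12, H: 8, B: 0, D: 4, A: 6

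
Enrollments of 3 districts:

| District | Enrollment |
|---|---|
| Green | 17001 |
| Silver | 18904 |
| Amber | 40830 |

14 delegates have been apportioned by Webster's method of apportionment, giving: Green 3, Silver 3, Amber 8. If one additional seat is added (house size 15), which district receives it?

Silver

Priority for the next seat is population ÷ (current seats + 0.5).
Priorities: Green 4857.429, Silver 5401.143, Amber 4803.529.
Highest priority: Silver.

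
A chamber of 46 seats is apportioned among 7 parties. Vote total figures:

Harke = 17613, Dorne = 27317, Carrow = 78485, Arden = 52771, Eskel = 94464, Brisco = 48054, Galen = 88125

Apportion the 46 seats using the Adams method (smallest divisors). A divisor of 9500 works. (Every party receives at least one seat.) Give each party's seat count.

With modified divisor 9500: modified quotas Harke 1.854, Dorne 2.875, Carrow 8.262, Arden 5.555, Eskel 9.944, Brisco 5.058, Galen 9.276.
Rounding up: Harke 2, Dorne 3, Carrow 9, Arden 6, Eskel 10, Brisco 6, Galen 10 (total 46).

Harke=2, Dorne=3, Carrow=9, Arden=6, Eskel=10, Brisco=6, Galen=10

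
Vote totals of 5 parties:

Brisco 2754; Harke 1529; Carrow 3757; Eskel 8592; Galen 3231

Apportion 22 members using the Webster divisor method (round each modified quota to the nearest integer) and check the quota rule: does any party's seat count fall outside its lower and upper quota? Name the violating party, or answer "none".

none

Standard quotas: Brisco 3.050, Harke 1.694, Carrow 4.161, Eskel 9.516, Galen 3.579.
Webster allocation: Brisco 3, Harke 2, Carrow 4, Eskel 9, Galen 4.
Every allocation lies between the lower and upper quota.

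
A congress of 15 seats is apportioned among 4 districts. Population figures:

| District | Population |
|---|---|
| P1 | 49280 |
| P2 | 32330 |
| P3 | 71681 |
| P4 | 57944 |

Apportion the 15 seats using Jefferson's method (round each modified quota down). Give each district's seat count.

Standard divisor 211235/15 ≈ 14082.333; standard quotas: P1 3.499, P2 2.296, P3 5.090, P4 4.115.
Rounding down gives 3, 2, 5, 4 = 14 seats, so the divisor must be adjusted.
With modified divisor 12100: modified quotas P1 4.073, P2 2.672, P3 5.924, P4 4.789.
Rounding down: P1 4, P2 2, P3 5, P4 4 (total 15).

P1 4; P2 2; P3 5; P4 4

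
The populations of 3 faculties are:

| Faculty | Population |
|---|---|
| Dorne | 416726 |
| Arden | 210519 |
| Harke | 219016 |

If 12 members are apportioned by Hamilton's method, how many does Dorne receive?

Total 846261; standard divisor 846261/12 ≈ 70521.75.
Standard quotas: Dorne 5.9092, Arden 2.9852, Harke 3.1057.
Lower quotas: Dorne 5, Arden 2, Harke 3 (sum 10, leaving 2 seats).
Remainders in descending order: Arden 0.9852, Dorne 0.9092, Harke 0.1057.
Largest remainders: Arden, Dorne receive the extra seats.
Dorne receives 6.

6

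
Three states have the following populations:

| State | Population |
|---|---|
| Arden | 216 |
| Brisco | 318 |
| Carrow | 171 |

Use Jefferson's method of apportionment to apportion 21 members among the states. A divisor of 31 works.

With modified divisor 31: modified quotas Arden 6.968, Brisco 10.258, Carrow 5.516.
Rounding down: Arden 6, Brisco 10, Carrow 5 (total 21).

Arden=6, Brisco=10, Carrow=5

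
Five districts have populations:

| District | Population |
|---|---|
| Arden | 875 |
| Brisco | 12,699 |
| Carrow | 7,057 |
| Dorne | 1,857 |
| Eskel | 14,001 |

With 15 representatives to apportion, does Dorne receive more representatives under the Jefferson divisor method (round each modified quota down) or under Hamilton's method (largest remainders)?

Hamilton

Jefferson: Arden 0, Brisco 6, Carrow 3, Dorne 0, Eskel 6.
Hamilton: Arden 0, Brisco 5, Carrow 3, Dorne 1, Eskel 6.
Dorne gets 0 under Jefferson and 1 under Hamilton.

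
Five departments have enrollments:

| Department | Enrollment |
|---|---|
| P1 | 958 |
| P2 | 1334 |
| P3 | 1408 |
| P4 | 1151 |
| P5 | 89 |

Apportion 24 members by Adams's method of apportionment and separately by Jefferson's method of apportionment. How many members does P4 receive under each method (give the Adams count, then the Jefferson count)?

5 and 6

Adams: P1 5, P2 6, P3 7, P4 5, P5 1.
Jefferson: P1 5, P2 6, P3 7, P4 6, P5 0.
P4 gets 5 under Adams and 6 under Jefferson.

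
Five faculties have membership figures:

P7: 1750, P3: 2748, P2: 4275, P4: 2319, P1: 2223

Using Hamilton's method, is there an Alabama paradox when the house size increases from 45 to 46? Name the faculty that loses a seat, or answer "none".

none

At 45 seats: P7 6, P3 9, P2 14, P4 8, P1 8.
At 46 seats: P7 6, P3 9, P2 15, P4 8, P1 8.
No faculty's allocation decreased.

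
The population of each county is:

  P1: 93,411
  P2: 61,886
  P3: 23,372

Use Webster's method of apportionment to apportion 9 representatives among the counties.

Standard divisor 178669/9 ≈ 19852.111; standard quotas: P1 4.705, P2 3.117, P3 1.177.
Rounding to the nearest integer gives P1 5, P2 3, P3 1 — total 9, matching the house size, so no adjustment is needed.

P1: 5; P2: 3; P3: 1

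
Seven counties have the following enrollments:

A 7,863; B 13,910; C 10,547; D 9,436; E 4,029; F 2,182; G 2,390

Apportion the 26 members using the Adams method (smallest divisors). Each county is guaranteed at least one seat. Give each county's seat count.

A 4, B 7, C 5, D 5, E 2, F 1, G 2

Standard divisor 50357/26 ≈ 1936.808; standard quotas: A 4.060, B 7.182, C 5.446, D 4.872, E 2.080, F 1.127, G 1.234.
Rounding up gives 5, 8, 6, 5, 3, 2, 2 = 31 seats, so the divisor must be adjusted.
With modified divisor 2300: modified quotas A 3.419, B 6.048, C 4.586, D 4.103, E 1.752, F 0.949, G 1.039.
Rounding up: A 4, B 7, C 5, D 5, E 2, F 1, G 2 (total 26).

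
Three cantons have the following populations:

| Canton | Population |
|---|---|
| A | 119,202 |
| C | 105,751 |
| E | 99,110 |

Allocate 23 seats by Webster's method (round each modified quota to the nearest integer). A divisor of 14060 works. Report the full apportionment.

A=8, C=8, E=7

With modified divisor 14060: modified quotas A 8.478, C 7.521, E 7.049.
Rounding to the nearest integer: A 8, C 8, E 7 (total 23).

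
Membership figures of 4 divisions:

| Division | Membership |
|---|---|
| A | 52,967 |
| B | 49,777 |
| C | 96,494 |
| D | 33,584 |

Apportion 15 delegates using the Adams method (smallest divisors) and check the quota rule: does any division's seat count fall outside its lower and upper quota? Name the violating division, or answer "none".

none

Standard quotas: A 3.412, B 3.207, C 6.217, D 2.164.
Adams allocation: A 4, B 3, C 6, D 2.
Every allocation lies between the lower and upper quota.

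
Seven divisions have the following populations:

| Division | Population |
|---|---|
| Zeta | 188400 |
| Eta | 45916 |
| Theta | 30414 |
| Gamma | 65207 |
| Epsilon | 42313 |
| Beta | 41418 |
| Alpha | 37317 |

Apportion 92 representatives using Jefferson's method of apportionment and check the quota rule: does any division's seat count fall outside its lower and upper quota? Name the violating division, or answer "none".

Standard quotas: Zeta 38.433, Eta 9.367, Theta 6.204, Gamma 13.302, Epsilon 8.632, Beta 8.449, Alpha 7.613.
Jefferson allocation: Zeta 40, Eta 9, Theta 6, Gamma 13, Epsilon 9, Beta 8, Alpha 7.
Zeta has quota 38.433 (lower 38, upper 39) but receives 40 — outside the quota interval.

Zeta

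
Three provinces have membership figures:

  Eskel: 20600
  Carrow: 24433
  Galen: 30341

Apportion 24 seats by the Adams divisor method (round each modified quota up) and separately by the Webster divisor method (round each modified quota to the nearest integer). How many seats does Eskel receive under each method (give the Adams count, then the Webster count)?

7 and 6

Adams: Eskel 7, Carrow 8, Galen 9.
Webster: Eskel 6, Carrow 8, Galen 10.
Eskel gets 7 under Adams and 6 under Webster.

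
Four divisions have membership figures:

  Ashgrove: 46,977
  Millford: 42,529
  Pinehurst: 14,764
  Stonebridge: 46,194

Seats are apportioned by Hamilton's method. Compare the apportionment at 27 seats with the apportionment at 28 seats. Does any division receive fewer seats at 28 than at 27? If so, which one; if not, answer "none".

none

At 27 seats: Ashgrove 8, Millford 8, Pinehurst 3, Stonebridge 8.
At 28 seats: Ashgrove 9, Millford 8, Pinehurst 3, Stonebridge 8.
No division's allocation decreased.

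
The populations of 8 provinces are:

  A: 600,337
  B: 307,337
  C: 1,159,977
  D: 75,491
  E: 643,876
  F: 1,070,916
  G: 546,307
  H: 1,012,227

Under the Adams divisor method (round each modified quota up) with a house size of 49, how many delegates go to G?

Standard divisor 5416468/49 ≈ 110540.163; standard quotas: A 5.431, B 2.780, C 10.494, D 0.683, E 5.825, F 9.688, G 4.942, H 9.157.
Rounding up gives 6, 3, 11, 1, 6, 10, 5, 10 = 52 seats, so the divisor must be adjusted.
With modified divisor 119500: modified quotas A 5.024, B 2.572, C 9.707, D 0.632, E 5.388, F 8.962, G 4.572, H 8.471.
Rounding up: A 6, B 3, C 10, D 1, E 6, F 9, G 5, H 9 (total 49).
G receives 5.

5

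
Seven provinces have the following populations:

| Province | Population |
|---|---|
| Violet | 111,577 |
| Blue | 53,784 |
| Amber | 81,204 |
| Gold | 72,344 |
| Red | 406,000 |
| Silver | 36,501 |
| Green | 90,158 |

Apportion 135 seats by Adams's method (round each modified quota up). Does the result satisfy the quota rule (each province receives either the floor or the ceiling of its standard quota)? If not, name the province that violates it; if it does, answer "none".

Red

Standard quotas: Violet 17.688, Blue 8.526, Amber 12.873, Gold 11.469, Red 64.364, Silver 5.787, Green 14.293.
Adams allocation: Violet 18, Blue 9, Amber 13, Gold 12, Red 63, Silver 6, Green 14.
Red has quota 64.364 (lower 64, upper 65) but receives 63 — outside the quota interval.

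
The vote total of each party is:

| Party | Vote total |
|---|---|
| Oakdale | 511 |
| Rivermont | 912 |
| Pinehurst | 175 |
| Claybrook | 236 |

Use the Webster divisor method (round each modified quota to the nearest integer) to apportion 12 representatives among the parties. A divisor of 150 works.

Oakdale=3; Rivermont=6; Pinehurst=1; Claybrook=2

With modified divisor 150: modified quotas Oakdale 3.407, Rivermont 6.080, Pinehurst 1.167, Claybrook 1.573.
Rounding to the nearest integer: Oakdale 3, Rivermont 6, Pinehurst 1, Claybrook 2 (total 12).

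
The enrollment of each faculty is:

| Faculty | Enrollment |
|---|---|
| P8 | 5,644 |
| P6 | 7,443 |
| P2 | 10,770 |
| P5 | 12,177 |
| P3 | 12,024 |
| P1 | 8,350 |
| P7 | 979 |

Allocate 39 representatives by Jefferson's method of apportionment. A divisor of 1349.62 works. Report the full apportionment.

P8 4; P6 5; P2 7; P5 9; P3 8; P1 6; P7 0

With modified divisor 1349.62: modified quotas P8 4.182, P6 5.515, P2 7.980, P5 9.023, P3 8.909, P1 6.187, P7 0.725.
Rounding down: P8 4, P6 5, P2 7, P5 9, P3 8, P1 6, P7 0 (total 39).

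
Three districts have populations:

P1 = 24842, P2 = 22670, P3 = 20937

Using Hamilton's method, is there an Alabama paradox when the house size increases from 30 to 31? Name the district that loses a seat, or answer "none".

At 30 seats: P1 11, P2 10, P3 9.
At 31 seats: P1 11, P2 10, P3 10.
No district's allocation decreased.

none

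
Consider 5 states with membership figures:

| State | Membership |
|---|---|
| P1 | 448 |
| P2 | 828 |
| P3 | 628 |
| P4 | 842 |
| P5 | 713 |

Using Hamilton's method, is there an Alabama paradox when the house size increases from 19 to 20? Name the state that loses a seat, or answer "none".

At 19 seats: P1 2, P2 5, P3 3, P4 5, P5 4.
At 20 seats: P1 2, P2 5, P3 4, P4 5, P5 4.
No state's allocation decreased.

none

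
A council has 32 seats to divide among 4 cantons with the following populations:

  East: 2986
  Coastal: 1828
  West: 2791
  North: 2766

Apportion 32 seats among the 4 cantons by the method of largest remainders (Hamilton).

Standard divisor: 10371 ÷ 32 ≈ 324.094.
Standard quotas: East 9.213, Coastal 5.640, West 8.612, North 8.535.
Lower quotas: East 9, Coastal 5, West 8, North 8 (sum 30, leaving 2 seats).
Remainders in descending order: Coastal 0.640, West 0.612, North 0.535, East 0.213.
The surplus seats go to Coastal, West.

East: 9, Coastal: 6, West: 9, North: 8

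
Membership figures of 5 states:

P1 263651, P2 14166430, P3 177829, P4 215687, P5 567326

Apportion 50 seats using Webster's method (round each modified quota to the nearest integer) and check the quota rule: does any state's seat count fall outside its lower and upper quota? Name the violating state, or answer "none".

Standard quotas: P1 0.857, P2 46.022, P3 0.578, P4 0.701, P5 1.843.
Webster allocation: P1 1, P2 45, P3 1, P4 1, P5 2.
P2 has quota 46.022 (lower 46, upper 47) but receives 45 — outside the quota interval.

P2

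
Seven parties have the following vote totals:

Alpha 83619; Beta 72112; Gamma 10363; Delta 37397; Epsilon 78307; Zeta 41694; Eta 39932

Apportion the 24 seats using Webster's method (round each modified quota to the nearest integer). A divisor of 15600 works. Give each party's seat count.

Alpha=5, Beta=5, Gamma=1, Delta=2, Epsilon=5, Zeta=3, Eta=3

With modified divisor 15600: modified quotas Alpha 5.360, Beta 4.623, Gamma 0.664, Delta 2.397, Epsilon 5.020, Zeta 2.673, Eta 2.560.
Rounding to the nearest integer: Alpha 5, Beta 5, Gamma 1, Delta 2, Epsilon 5, Zeta 3, Eta 3 (total 24).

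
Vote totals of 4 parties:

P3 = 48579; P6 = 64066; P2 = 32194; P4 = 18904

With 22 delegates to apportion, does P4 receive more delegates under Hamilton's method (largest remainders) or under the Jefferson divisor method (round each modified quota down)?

Hamilton: P3 6, P6 9, P2 4, P4 3.
Jefferson: P3 7, P6 9, P2 4, P4 2.
P4 gets 3 under Hamilton and 2 under Jefferson.

Hamilton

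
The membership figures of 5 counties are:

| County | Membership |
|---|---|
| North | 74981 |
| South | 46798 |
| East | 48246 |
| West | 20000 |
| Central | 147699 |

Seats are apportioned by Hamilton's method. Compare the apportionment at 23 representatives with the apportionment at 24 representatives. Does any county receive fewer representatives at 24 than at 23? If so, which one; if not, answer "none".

At 23 seats: North 5, South 3, East 3, West 2, Central 10.
At 24 seats: North 5, South 3, East 4, West 1, Central 11.
West drops from 2 to 1.

West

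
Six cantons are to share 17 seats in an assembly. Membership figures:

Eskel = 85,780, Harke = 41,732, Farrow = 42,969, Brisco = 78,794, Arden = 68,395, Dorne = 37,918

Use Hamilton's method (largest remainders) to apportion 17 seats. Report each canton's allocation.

Total 355588; standard divisor 355588/17 ≈ 20916.941.
Standard quotas: Eskel 4.1010, Harke 1.9951, Farrow 2.0543, Brisco 3.7670, Arden 3.2698, Dorne 1.8128.
Lower quotas: Eskel 4, Harke 1, Farrow 2, Brisco 3, Arden 3, Dorne 1 (sum 14, leaving 3 seats).
Remainders in descending order: Harke 0.9951, Dorne 0.8128, Brisco 0.7670, Arden 0.2698, Eskel 0.1010, Farrow 0.0543.
The surplus seats go to Harke, Dorne, Brisco.

Eskel 4, Harke 2, Farrow 2, Brisco 4, Arden 3, Dorne 2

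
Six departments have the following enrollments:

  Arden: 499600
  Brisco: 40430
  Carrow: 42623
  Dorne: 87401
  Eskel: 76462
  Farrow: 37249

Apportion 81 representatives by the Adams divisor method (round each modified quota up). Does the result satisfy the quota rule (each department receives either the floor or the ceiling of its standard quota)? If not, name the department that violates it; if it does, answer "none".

Arden

Standard quotas: Arden 51.632, Brisco 4.178, Carrow 4.405, Dorne 9.033, Eskel 7.902, Farrow 3.850.
Adams allocation: Arden 50, Brisco 5, Carrow 5, Dorne 9, Eskel 8, Farrow 4.
Arden has quota 51.632 (lower 51, upper 52) but receives 50 — outside the quota interval.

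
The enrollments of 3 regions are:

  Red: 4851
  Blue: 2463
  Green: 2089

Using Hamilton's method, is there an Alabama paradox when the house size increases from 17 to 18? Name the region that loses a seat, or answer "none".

At 17 seats: Red 9, Blue 4, Green 4.
At 18 seats: Red 9, Blue 5, Green 4.
No region's allocation decreased.

none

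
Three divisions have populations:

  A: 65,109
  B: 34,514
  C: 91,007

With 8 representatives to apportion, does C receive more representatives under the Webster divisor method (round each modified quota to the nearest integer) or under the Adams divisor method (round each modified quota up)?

Webster

Webster: A 3, B 1, C 4.
Adams: A 3, B 2, C 3.
C gets 4 under Webster and 3 under Adams.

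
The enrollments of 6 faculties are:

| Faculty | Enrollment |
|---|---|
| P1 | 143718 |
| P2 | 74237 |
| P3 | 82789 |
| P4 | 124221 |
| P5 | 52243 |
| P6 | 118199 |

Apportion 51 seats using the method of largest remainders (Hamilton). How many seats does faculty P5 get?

Total 595407; standard divisor 595407/51 ≈ 11674.647.
Standard quotas: P1 12.3103, P2 6.3588, P3 7.0913, P4 10.6402, P5 4.4749, P6 10.1244.
Lower quotas: P1 12, P2 6, P3 7, P4 10, P5 4, P6 10 (sum 49, leaving 2 seats).
Remainders in descending order: P4 0.6402, P5 0.4749, P2 0.3588, P1 0.3103, P6 0.1244, P3 0.0913.
Largest remainders: P4, P5 receive the extra seats.
P5 receives 5.

5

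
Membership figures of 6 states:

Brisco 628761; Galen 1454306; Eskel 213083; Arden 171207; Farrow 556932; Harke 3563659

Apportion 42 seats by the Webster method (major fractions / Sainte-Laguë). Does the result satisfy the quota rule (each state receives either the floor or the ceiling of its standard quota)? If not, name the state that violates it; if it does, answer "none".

none

Standard quotas: Brisco 4.009, Galen 9.272, Eskel 1.358, Arden 1.091, Farrow 3.551, Harke 22.719.
Webster allocation: Brisco 4, Galen 9, Eskel 1, Arden 1, Farrow 4, Harke 23.
Every allocation lies between the lower and upper quota.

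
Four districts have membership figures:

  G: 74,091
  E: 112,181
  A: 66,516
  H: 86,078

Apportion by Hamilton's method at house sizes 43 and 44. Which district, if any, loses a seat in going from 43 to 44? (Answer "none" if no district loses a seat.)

none

At 43 seats: G 9, E 14, A 9, H 11.
At 44 seats: G 10, E 14, A 9, H 11.
No district's allocation decreased.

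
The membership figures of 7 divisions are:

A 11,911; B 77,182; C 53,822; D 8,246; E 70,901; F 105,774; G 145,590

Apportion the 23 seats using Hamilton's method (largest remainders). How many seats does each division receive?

The standard divisor is 473426/23 ≈ 20583.739.
Standard quotas: A 0.5787, B 3.7497, C 2.6148, D 0.4006, E 3.4445, F 5.1387, G 7.0731.
Lower quotas: A 0, B 3, C 2, D 0, E 3, F 5, G 7 (sum 20, leaving 3 seats).
Remainders in descending order: B 0.7497, C 0.6148, A 0.5787, E 0.4445, D 0.4006, F 0.1387, G 0.0731.
Largest remainders: B, C, A receive the extra seats.

A 1, B 4, C 3, D 0, E 3, F 5, G 7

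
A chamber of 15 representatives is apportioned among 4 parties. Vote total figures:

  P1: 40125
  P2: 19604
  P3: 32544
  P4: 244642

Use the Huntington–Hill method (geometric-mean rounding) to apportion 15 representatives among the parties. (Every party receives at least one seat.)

With divisor 23169: modified quotas P1 1.732, P2 0.846, P3 1.405, P4 10.559.
Geometric-mean thresholds: P1 √(1·2)=1.414, P2 (min 1), P3 √(1·2)=1.414, P4 √(10·11)=10.488.
Each quota rounded against its threshold gives P1 2, P2 1, P3 1, P4 11 (total 15).

P1=2, P2=1, P3=1, P4=11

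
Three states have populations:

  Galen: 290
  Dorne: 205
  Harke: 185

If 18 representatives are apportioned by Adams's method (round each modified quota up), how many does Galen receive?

Standard divisor 680/18 ≈ 37.778; standard quotas: Galen 7.676, Dorne 5.426, Harke 4.897.
Rounding up gives 8, 6, 5 = 19 seats, so the divisor must be adjusted.
With modified divisor 41.2: modified quotas Galen 7.039, Dorne 4.976, Harke 4.490.
Rounding up: Galen 8, Dorne 5, Harke 5 (total 18).
Galen receives 8.

8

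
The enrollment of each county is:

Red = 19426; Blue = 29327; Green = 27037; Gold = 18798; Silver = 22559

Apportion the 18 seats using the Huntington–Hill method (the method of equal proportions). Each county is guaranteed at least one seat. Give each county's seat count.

Red=3, Blue=5, Green=4, Gold=3, Silver=3

With divisor 6535: modified quotas Red 2.973, Blue 4.488, Green 4.137, Gold 2.877, Silver 3.452.
Geometric-mean thresholds: Red √(2·3)=2.449, Blue √(4·5)=4.472, Green √(4·5)=4.472, Gold √(2·3)=2.449, Silver √(3·4)=3.464.
Each quota rounded against its threshold gives Red 3, Blue 5, Green 4, Gold 3, Silver 3 (total 18).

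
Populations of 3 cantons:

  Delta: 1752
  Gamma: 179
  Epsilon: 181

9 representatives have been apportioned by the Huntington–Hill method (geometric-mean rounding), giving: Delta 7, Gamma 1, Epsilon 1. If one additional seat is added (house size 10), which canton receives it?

Priority for the next seat is population ÷ (√(s·(s+1))).
Priorities: Delta 234.121, Gamma 126.572, Epsilon 127.986.
Highest priority: Delta.

Delta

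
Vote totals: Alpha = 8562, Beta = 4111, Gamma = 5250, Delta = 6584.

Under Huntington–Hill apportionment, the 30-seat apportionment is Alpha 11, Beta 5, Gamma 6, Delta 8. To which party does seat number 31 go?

Priority for the next seat is population ÷ (√(s·(s+1))).
Priorities: Alpha 745.226, Beta 750.562, Gamma 810.093, Delta 775.932.
Highest priority: Gamma.

Gamma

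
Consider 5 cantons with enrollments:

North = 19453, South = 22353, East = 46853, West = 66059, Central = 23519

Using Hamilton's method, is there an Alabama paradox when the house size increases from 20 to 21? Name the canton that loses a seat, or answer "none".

At 20 seats: North 2, South 3, East 5, West 7, Central 3.
At 21 seats: North 2, South 3, East 5, West 8, Central 3.
No canton's allocation decreased.

none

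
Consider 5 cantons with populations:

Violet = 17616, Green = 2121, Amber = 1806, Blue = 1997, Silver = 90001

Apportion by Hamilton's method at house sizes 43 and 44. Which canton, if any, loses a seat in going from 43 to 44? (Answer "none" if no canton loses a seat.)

Amber

At 43 seats: Violet 6, Green 1, Amber 1, Blue 1, Silver 34.
At 44 seats: Violet 7, Green 1, Amber 0, Blue 1, Silver 35.
Amber drops from 1 to 0.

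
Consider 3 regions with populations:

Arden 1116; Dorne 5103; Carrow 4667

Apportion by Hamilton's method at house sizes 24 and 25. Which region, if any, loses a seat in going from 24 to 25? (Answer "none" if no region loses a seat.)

At 24 seats: Arden 3, Dorne 11, Carrow 10.
At 25 seats: Arden 2, Dorne 12, Carrow 11.
Arden drops from 3 to 2.

Arden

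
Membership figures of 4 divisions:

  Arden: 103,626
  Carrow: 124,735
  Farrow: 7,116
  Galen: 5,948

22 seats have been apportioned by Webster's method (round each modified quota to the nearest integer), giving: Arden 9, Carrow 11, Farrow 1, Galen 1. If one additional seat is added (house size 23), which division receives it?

Priority for the next seat is population ÷ (current seats + 0.5).
Priorities: Arden 10908.000, Carrow 10846.522, Farrow 4744.000, Galen 3965.333.
Highest priority: Arden.

Arden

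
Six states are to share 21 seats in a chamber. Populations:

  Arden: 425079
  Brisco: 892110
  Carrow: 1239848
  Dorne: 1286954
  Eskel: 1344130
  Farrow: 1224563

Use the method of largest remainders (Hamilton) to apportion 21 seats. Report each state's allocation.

Standard divisor: 6412684 ÷ 21 ≈ 305365.905.
Standard quotas: Arden 1.3920, Brisco 2.9214, Carrow 4.0602, Dorne 4.2145, Eskel 4.4017, Farrow 4.0101.
Lower quotas: Arden 1, Brisco 2, Carrow 4, Dorne 4, Eskel 4, Farrow 4 (sum 19, leaving 2 seats).
Remainders in descending order: Brisco 0.9214, Eskel 0.4017, Arden 0.3920, Dorne 0.2145, Carrow 0.0602, Farrow 0.0101.
The surplus seats go to Brisco, Eskel.

Arden=1; Brisco=3; Carrow=4; Dorne=4; Eskel=5; Farrow=4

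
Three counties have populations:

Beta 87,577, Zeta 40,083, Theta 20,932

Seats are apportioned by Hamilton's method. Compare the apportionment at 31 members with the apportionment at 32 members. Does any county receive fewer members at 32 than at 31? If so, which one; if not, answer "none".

At 31 seats: Beta 18, Zeta 8, Theta 5.
At 32 seats: Beta 19, Zeta 9, Theta 4.
Theta drops from 5 to 4.

Theta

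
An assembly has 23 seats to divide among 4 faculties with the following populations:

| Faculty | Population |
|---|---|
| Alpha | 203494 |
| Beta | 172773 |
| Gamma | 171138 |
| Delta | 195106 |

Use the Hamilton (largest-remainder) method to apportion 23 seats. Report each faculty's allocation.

Alpha=6, Beta=6, Gamma=5, Delta=6

The standard divisor is 742511/23 ≈ 32283.087.
Standard quotas: Alpha 6.3034, Beta 5.3518, Gamma 5.3012, Delta 6.0436.
Lower quotas: Alpha 6, Beta 5, Gamma 5, Delta 6 (sum 22, leaving 1 seat).
Remainders in descending order: Beta 0.3518, Alpha 0.3034, Gamma 0.3012, Delta 0.0436.
Largest remainder: Beta receives the extra seat.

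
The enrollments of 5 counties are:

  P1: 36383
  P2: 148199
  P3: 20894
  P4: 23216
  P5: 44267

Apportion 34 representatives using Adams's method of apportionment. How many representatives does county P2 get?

17

Standard divisor 272959/34 ≈ 8028.206; standard quotas: P1 4.532, P2 18.460, P3 2.603, P4 2.892, P5 5.514.
Rounding up gives 5, 19, 3, 3, 6 = 36 seats, so the divisor must be adjusted.
With modified divisor 8800: modified quotas P1 4.134, P2 16.841, P3 2.374, P4 2.638, P5 5.030.
Rounding up: P1 5, P2 17, P3 3, P4 3, P5 6 (total 34).
P2 receives 17.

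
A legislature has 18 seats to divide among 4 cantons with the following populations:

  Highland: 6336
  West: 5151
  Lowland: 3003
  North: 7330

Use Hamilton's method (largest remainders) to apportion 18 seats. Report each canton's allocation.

Standard divisor: 21820 ÷ 18 ≈ 1212.222.
Standard quotas: Highland 5.2268, West 4.2492, Lowland 2.4773, North 6.0467.
Lower quotas: Highland 5, West 4, Lowland 2, North 6 (sum 17, leaving 1 seat).
Remainders in descending order: Lowland 0.4773, West 0.2492, Highland 0.2268, North 0.0467.
The surplus seat goes to Lowland.

Highland 5, West 4, Lowland 3, North 6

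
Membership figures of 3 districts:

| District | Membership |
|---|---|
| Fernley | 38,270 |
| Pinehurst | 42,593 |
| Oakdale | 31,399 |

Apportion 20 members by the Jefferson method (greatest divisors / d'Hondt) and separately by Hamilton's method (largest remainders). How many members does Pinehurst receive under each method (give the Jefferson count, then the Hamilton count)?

Jefferson: Fernley 7, Pinehurst 8, Oakdale 5.
Hamilton: Fernley 7, Pinehurst 7, Oakdale 6.
Pinehurst gets 8 under Jefferson and 7 under Hamilton.

8 and 7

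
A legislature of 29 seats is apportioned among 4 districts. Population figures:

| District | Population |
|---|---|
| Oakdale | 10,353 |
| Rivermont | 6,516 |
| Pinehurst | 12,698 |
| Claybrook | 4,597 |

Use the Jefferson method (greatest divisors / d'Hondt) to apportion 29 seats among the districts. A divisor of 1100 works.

Oakdale 9; Rivermont 5; Pinehurst 11; Claybrook 4

With modified divisor 1100: modified quotas Oakdale 9.412, Rivermont 5.924, Pinehurst 11.544, Claybrook 4.179.
Rounding down: Oakdale 9, Rivermont 5, Pinehurst 11, Claybrook 4 (total 29).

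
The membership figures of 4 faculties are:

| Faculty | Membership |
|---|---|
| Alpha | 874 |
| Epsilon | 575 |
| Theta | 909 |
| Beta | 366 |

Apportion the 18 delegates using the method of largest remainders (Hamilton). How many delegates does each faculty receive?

Alpha: 6; Epsilon: 4; Theta: 6; Beta: 2

The standard divisor is 2724/18 ≈ 151.333.
Standard quotas: Alpha 5.775, Epsilon 3.800, Theta 6.007, Beta 2.419.
Lower quotas: Alpha 5, Epsilon 3, Theta 6, Beta 2 (sum 16, leaving 2 seats).
Remainders in descending order: Epsilon 0.800, Alpha 0.775, Beta 0.419, Theta 0.007.
Largest remainders: Epsilon, Alpha receive the extra seats.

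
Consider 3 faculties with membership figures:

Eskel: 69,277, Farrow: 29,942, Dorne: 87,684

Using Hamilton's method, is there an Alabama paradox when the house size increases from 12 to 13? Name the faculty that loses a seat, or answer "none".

none

At 12 seats: Eskel 4, Farrow 2, Dorne 6.
At 13 seats: Eskel 5, Farrow 2, Dorne 6.
No faculty's allocation decreased.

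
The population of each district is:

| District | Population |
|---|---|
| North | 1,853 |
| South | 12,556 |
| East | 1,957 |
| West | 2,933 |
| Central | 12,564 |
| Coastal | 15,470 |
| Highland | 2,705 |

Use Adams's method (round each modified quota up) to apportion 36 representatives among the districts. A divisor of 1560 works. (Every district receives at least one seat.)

With modified divisor 1560: modified quotas North 1.188, South 8.049, East 1.254, West 1.880, Central 8.054, Coastal 9.917, Highland 1.734.
Rounding up: North 2, South 9, East 2, West 2, Central 9, Coastal 10, Highland 2 (total 36).

North: 2; South: 9; East: 2; West: 2; Central: 9; Coastal: 10; Highland: 2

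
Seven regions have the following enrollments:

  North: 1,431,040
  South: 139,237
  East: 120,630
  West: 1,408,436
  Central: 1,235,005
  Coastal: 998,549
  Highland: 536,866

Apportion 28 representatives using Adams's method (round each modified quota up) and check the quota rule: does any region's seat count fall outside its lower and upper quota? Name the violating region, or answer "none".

none

Standard quotas: North 6.826, South 0.664, East 0.575, West 6.719, Central 5.891, Coastal 4.763, Highland 2.561.
Adams allocation: North 6, South 1, East 1, West 6, Central 6, Coastal 5, Highland 3.
Every allocation lies between the lower and upper quota.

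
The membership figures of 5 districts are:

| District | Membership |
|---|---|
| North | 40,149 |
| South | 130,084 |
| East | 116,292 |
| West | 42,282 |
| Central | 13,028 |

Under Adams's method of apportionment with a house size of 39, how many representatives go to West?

5

Standard divisor 341835/39 ≈ 8765; standard quotas: North 4.581, South 14.841, East 13.268, West 4.824, Central 1.486.
Rounding up gives 5, 15, 14, 5, 2 = 41 seats, so the divisor must be adjusted.
With modified divisor 9500: modified quotas North 4.226, South 13.693, East 12.241, West 4.451, Central 1.371.
Rounding up: North 5, South 14, East 13, West 5, Central 2 (total 39).
West receives 5.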